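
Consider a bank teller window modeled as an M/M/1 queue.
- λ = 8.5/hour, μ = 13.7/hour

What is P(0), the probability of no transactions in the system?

ρ = λ/μ = 8.5/13.7 = 0.6204
P(0) = 1 - ρ = 1 - 0.6204 = 0.3796
The server is idle 37.96% of the time.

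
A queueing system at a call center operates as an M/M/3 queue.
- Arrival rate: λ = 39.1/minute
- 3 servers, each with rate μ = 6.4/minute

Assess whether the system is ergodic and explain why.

Stability requires ρ = λ/(cμ) < 1
ρ = 39.1/(3 × 6.4) = 39.1/19.20 = 2.0365
Since 2.0365 ≥ 1, the system is UNSTABLE.
Need c > λ/μ = 39.1/6.4 = 6.11.
Minimum servers needed: c = 7.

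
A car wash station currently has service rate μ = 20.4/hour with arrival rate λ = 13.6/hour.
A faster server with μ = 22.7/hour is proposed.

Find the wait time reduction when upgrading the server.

System 1: ρ₁ = 13.6/20.4 = 0.6667, W₁ = 1/(20.4-13.6) = 0.147059
System 2: ρ₂ = 13.6/22.7 = 0.5991, W₂ = 1/(22.7-13.6) = 0.109890
Improvement: (W₁-W₂)/W₁ = (0.147059-0.109890)/0.147059 = 25.27%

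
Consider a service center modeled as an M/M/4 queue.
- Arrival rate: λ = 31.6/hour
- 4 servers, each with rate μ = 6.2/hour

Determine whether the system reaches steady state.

Stability requires ρ = λ/(cμ) < 1
ρ = 31.6/(4 × 6.2) = 31.6/24.80 = 1.2742
Since 1.2742 ≥ 1, the system is UNSTABLE.
Need c > λ/μ = 31.6/6.2 = 5.10.
Minimum servers needed: c = 6.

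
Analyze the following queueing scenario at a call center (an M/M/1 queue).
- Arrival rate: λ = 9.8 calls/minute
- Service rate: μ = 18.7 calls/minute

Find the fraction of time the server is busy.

Server utilization: ρ = λ/μ
ρ = 9.8/18.7 = 0.5241
The server is busy 52.41% of the time.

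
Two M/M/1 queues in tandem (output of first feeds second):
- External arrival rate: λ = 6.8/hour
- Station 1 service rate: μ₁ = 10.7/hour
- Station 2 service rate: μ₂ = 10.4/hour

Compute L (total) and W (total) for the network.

By Jackson's theorem, each station behaves as independent M/M/1.
Station 1: ρ₁ = 6.8/10.7 = 0.6355, L₁ = ρ₁/(1-ρ₁) = λ/(μ₁-λ) = 6.8/3.90 = 1.7436
Station 2: ρ₂ = 6.8/10.4 = 0.6538, L₂ = ρ₂/(1-ρ₂) = λ/(μ₂-λ) = 6.8/3.60 = 1.8889
Total: L = L₁ + L₂ = 1.7436 + 1.8889 = 3.6325
W = L/λ = 3.6325/6.8 = 0.5342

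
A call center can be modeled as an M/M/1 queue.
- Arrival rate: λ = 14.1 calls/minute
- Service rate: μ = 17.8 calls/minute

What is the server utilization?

Server utilization: ρ = λ/μ
ρ = 14.1/17.8 = 0.7921
The server is busy 79.21% of the time.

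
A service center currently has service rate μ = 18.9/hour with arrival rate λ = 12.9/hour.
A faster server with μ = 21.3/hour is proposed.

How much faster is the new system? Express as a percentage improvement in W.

System 1: ρ₁ = 12.9/18.9 = 0.6825, W₁ = 1/(18.9-12.9) = 0.16667
System 2: ρ₂ = 12.9/21.3 = 0.6056, W₂ = 1/(21.3-12.9) = 0.11905
Improvement: (W₁-W₂)/W₁ = (0.16667-0.11905)/0.16667 = 28.57%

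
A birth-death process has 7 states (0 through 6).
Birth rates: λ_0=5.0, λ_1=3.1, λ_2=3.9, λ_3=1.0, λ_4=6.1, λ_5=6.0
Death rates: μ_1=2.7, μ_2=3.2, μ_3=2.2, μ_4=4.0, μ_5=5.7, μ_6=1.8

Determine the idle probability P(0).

Ratios P(n)/P(0) = (λ₀···λₙ₋₁)/(μ₁···μₙ):
P(1)/P(0) = (5.0)/(2.7) = 1.8519
P(2)/P(0) = (5.0×3.1)/(2.7×3.2) = 1.7940
P(3)/P(0) = (5.0×3.1×3.9)/(2.7×3.2×2.2) = 3.1802
P(4)/P(0) = (5.0×3.1×3.9×1.0)/(2.7×3.2×2.2×4.0) = 0.79506
P(5)/P(0) = (5.0×3.1×3.9×1.0×6.1)/(2.7×3.2×2.2×4.0×5.7) = 0.85085
P(6)/P(0) = (5.0×3.1×3.9×1.0×6.1×6.0)/(2.7×3.2×2.2×4.0×5.7×1.8) = 2.8362

Normalization: ∑ P(n) = 1
P(0) × (1.0000 + 1.8519 + 1.7940 + 3.1802 + 0.79506 + 0.85085 + 2.8362) = 1
P(0) × 12.3082 = 1
P(0) = 1/12.3082 = 0.08125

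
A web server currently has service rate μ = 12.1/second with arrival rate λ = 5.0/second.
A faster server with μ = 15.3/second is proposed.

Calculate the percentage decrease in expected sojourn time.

System 1: ρ₁ = 5.0/12.1 = 0.4132, W₁ = 1/(12.1-5.0) = 0.14085
System 2: ρ₂ = 5.0/15.3 = 0.3268, W₂ = 1/(15.3-5.0) = 0.097087
Improvement: (W₁-W₂)/W₁ = (0.14085-0.097087)/0.14085 = 31.07%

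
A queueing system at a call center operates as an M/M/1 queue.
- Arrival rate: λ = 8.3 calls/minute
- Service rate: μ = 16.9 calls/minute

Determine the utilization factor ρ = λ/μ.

Server utilization: ρ = λ/μ
ρ = 8.3/16.9 = 0.4911
The server is busy 49.11% of the time.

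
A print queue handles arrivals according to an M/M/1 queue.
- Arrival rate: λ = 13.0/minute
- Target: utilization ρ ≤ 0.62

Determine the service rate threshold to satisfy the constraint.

ρ = λ/μ, so μ = λ/ρ
μ ≥ 13.0/0.62 = 20.9677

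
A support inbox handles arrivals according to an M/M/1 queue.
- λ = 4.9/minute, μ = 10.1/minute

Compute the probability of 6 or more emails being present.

ρ = λ/μ = 4.9/10.1 = 0.48515
P(N ≥ n) = ρⁿ
P(N ≥ 6) = 0.48515^6
P(N ≥ 6) = 0.01304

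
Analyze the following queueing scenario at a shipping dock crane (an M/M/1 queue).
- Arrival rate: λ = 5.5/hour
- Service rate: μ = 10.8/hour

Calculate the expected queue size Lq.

ρ = λ/μ = 5.5/10.8 = 0.5093
For M/M/1: Lq = λ²/(μ(μ-λ))
Lq = 30.25/(10.8 × 5.30)
Lq = 0.5285 containers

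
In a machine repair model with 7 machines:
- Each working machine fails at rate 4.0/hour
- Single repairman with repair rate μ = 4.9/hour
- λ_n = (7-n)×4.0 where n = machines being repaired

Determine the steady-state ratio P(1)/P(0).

P(1)/P(0) = ∏_{i=0}^{1-1} λ_i/μ_{i+1}
= (7-0)×4.0/4.9
= 5.7143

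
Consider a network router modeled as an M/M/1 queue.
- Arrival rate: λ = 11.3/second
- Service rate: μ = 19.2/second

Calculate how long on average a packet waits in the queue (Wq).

First, compute utilization: ρ = λ/μ = 11.3/19.2 = 0.5885
For M/M/1: Wq = λ/(μ(μ-λ))
Wq = 11.3/(19.2 × (19.2-11.3))
Wq = 11.3/(19.2 × 7.90)
Wq = 0.07450 seconds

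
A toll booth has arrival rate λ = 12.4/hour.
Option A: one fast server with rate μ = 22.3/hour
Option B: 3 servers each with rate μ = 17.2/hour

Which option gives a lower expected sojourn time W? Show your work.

Option A: single server μ = 22.3 (M/M/1)
  ρ_A = 12.4/22.3 = 0.5561
  W_A = 1/(μ-λ) = 1/(22.3-12.4) = 1/9.90 = 0.1010

Option B: 3 servers μ = 17.2 (M/M/3)
  ρ_B = λ/(cμ) = 12.4/(3×17.2) = 0.2403
  Offered load a = λ/μ = cρ = 12.4/17.2 = 0.7209
  P₀ = [ Σₙ₌₀^2 aⁿ/n! + a^3/(3!(1-ρ)) ]⁻¹
  Σ = a^0/0! + a^1/1! + a^2/2! = 1.0000 + 0.7209 + 0.2599 = 1.9808
  a^3/(3!(1-ρ)) = 0.3747/(6 × 0.7597) = 0.08220
  P₀ = 1/(1.9808 + 0.08220) = 0.4847
  Lq = P₀·a^3·ρ / (3!(1-ρ)²) = 0.4847 × 0.3747 × 0.2403 / (6 × 0.5771) = 0.01260
  Wq_B = Lq/λ = 0.01260/12.4 = 0.001016
  W_B = Wq_B + 1/μ = 0.001016 + 0.05814 = 0.05916

Since W_B = 0.05916 < W_A = 0.1010, Option B (multiple servers) has the shorter time in system.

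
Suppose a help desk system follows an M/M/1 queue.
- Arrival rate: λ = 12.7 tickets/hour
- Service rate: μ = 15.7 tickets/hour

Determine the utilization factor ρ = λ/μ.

Server utilization: ρ = λ/μ
ρ = 12.7/15.7 = 0.8089
The server is busy 80.89% of the time.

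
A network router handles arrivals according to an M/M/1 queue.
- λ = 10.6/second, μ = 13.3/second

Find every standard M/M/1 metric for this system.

Step 1: ρ = λ/μ = 10.6/13.3 = 0.7970
Step 2: L = λ/(μ-λ) = 10.6/2.70 = 3.9259
Step 3: Lq = λ²/(μ(μ-λ)) = 112.36/(13.3×2.70) = 3.1289
Step 4: W = 1/(μ-λ) = 1/2.70 = 0.37037
Step 5: Wq = λ/(μ(μ-λ)) = 10.6/(13.3×2.70) = 0.2952
Step 6: P(0) = 1-ρ = 0.2030
Verify: L = λW = 10.6×0.37037 = 3.9259 ✔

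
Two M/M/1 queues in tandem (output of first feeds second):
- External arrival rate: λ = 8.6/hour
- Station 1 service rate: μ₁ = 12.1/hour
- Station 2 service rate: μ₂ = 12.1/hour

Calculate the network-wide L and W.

By Jackson's theorem, each station behaves as independent M/M/1.
Station 1: ρ₁ = 8.6/12.1 = 0.7107, L₁ = ρ₁/(1-ρ₁) = λ/(μ₁-λ) = 8.6/3.50 = 2.45714
Station 2: ρ₂ = 8.6/12.1 = 0.7107, L₂ = ρ₂/(1-ρ₂) = λ/(μ₂-λ) = 8.6/3.50 = 2.45714
Total: L = L₁ + L₂ = 2.45714 + 2.45714 = 4.9143
W = L/λ = 4.9143/8.6 = 0.5714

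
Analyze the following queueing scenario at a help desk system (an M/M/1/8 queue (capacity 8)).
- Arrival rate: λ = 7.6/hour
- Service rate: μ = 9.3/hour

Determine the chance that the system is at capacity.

ρ = λ/μ = 7.6/9.3 = 0.817204
P₀ = (1-ρ)/(1-ρ^(K+1)) = (1-0.817204)/(1-0.817204^9) = 0.1828/0.8375 = 0.2183
P_K = P₀×ρ^K = 0.2183 × 0.817204^8 = 0.2183 × 0.1989 = 0.04342
Blocking probability = 4.34%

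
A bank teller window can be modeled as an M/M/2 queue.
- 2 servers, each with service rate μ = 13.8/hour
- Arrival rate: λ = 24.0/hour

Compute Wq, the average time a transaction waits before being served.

Traffic intensity: ρ = λ/(cμ) = 24.0/(2×13.8) = 0.8696
Since ρ = 0.8696 < 1, system is stable.
Offered load a = λ/μ = cρ = 24.0/13.8 = 1.7391
P₀ = [ Σₙ₌₀^1 aⁿ/n! + a^2/(2!(1-ρ)) ]⁻¹
Σ = a^0/0! + a^1/1! = 1.0000 + 1.7391 = 2.7391
a^2/(2!(1-ρ)) = 3.02457/(2 × 0.130435) = 11.5942
P₀ = 1/(2.7391 + 11.5942) = 0.06977
Lq = P₀·a^2·ρ / (2!(1-ρ)²) = 0.06976744 × 3.024575 × 0.8695652 / (2 × 0.01701323) = 5.3927
Wq = Lq/λ = 5.3927/24.0 = 0.2247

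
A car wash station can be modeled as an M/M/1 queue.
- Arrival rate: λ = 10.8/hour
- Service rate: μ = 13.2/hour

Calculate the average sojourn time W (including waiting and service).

First, compute utilization: ρ = λ/μ = 10.8/13.2 = 0.8182
For M/M/1: W = 1/(μ-λ)
W = 1/(13.2-10.8) = 1/2.40
W = 0.4167 hours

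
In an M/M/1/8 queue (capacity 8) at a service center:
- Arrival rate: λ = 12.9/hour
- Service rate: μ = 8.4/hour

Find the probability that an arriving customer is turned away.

ρ = λ/μ = 12.9/8.4 = 1.5357
P₀ = (1-ρ)/(1-ρ^(K+1)) = (1-1.5357)/(1-1.5357^9) = -0.5357/-46.5070 = 0.01152
P_K = P₀×ρ^K = 0.011519 × 1.5357^8 = 0.011519 × 30.9351 = 0.3563
Blocking probability = 35.63%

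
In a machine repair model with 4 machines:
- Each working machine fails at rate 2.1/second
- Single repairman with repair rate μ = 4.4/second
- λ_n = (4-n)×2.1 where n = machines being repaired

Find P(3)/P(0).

P(3)/P(0) = ∏_{i=0}^{3-1} λ_i/μ_{i+1}
= (4-0)×2.1/4.4 × (4-1)×2.1/4.4 × (4-2)×2.1/4.4
= 2.6092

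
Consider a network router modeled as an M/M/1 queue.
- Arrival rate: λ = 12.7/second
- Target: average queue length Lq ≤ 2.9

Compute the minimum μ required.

For M/M/1: Lq = λ²/(μ(μ-λ))
Need Lq ≤ 2.9, i.e. μ(μ-λ) ≥ λ²/2.9
μ² - 12.7μ - 161.29/2.9 ≥ 0  →  μ² - 12.7μ - 55.61724 ≥ 0
Quadratic formula (positive root): μ = [λ + √(λ² + 4×55.61724)]/2
Discriminant: 161.29 + 4×55.61724 = 383.7590, √383.7590 = 19.5898
μ ≥ (12.7 + 19.5898)/2 = 16.1449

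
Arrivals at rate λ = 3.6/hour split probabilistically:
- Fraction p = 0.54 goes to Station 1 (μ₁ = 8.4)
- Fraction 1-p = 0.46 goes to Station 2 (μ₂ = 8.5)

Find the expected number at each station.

Effective rates: λ₁ = 3.6×0.54 = 1.944, λ₂ = 3.6×0.46 = 1.656
Station 1: ρ₁ = 1.944/8.4 = 0.2314, L₁ = ρ₁/(1-ρ₁) = 0.2314/(1-0.2314) = 0.3011
Station 2: ρ₂ = 1.656/8.5 = 0.19482, L₂ = ρ₂/(1-ρ₂) = 0.19482/(1-0.19482) = 0.2420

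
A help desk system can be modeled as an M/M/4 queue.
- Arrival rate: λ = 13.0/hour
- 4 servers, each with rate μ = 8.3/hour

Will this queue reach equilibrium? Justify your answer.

Stability requires ρ = λ/(cμ) < 1
ρ = 13.0/(4 × 8.3) = 13.0/33.20 = 0.3916
Since 0.3916 < 1, the system is STABLE.
The servers are busy 39.16% of the time.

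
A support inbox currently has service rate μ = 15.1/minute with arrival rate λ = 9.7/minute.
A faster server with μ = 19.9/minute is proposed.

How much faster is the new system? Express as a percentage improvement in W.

System 1: ρ₁ = 9.7/15.1 = 0.6424, W₁ = 1/(15.1-9.7) = 0.1852
System 2: ρ₂ = 9.7/19.9 = 0.4874, W₂ = 1/(19.9-9.7) = 0.09804
Improvement: (W₁-W₂)/W₁ = (0.1852-0.09804)/0.1852 = 47.06%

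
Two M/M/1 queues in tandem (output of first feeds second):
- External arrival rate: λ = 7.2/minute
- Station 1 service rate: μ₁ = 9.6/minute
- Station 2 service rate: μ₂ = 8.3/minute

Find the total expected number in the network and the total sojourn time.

By Jackson's theorem, each station behaves as independent M/M/1.
Station 1: ρ₁ = 7.2/9.6 = 0.7500, L₁ = ρ₁/(1-ρ₁) = λ/(μ₁-λ) = 7.2/2.40 = 3.0000
Station 2: ρ₂ = 7.2/8.3 = 0.8675, L₂ = ρ₂/(1-ρ₂) = λ/(μ₂-λ) = 7.2/1.10 = 6.5455
Total: L = L₁ + L₂ = 3.0000 + 6.5455 = 9.5455
W = L/λ = 9.5455/7.2 = 1.3258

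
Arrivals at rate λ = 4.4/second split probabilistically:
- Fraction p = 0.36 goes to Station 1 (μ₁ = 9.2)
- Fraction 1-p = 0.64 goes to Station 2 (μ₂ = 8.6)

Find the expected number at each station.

Effective rates: λ₁ = 4.4×0.36 = 1.584, λ₂ = 4.4×0.64 = 2.816
Station 1: ρ₁ = 1.584/9.2 = 0.1722, L₁ = ρ₁/(1-ρ₁) = 0.1722/(1-0.1722) = 0.2080
Station 2: ρ₂ = 2.816/8.6 = 0.32744, L₂ = ρ₂/(1-ρ₂) = 0.32744/(1-0.32744) = 0.4869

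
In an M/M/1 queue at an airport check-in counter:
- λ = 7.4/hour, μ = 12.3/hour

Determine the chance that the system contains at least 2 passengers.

ρ = λ/μ = 7.4/12.3 = 0.60163
P(N ≥ n) = ρⁿ
P(N ≥ 2) = 0.60163^2
P(N ≥ 2) = 0.3620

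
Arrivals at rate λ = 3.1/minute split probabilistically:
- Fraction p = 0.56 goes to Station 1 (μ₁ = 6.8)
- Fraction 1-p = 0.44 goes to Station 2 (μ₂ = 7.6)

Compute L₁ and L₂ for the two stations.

Effective rates: λ₁ = 3.1×0.56 = 1.736, λ₂ = 3.1×0.44 = 1.364
Station 1: ρ₁ = 1.736/6.8 = 0.2553, L₁ = ρ₁/(1-ρ₁) = 0.2553/(1-0.2553) = 0.3428
Station 2: ρ₂ = 1.364/7.6 = 0.17947, L₂ = ρ₂/(1-ρ₂) = 0.17947/(1-0.17947) = 0.2187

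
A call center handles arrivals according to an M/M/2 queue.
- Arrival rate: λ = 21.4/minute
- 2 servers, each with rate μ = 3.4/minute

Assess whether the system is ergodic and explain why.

Stability requires ρ = λ/(cμ) < 1
ρ = 21.4/(2 × 3.4) = 21.4/6.80 = 3.1471
Since 3.1471 ≥ 1, the system is UNSTABLE.
Need c > λ/μ = 21.4/3.4 = 6.29.
Minimum servers needed: c = 7.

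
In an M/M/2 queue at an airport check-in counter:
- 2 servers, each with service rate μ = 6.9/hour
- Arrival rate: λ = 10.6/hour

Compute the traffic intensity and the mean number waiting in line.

Traffic intensity: ρ = λ/(cμ) = 10.6/(2×6.9) = 0.7681
Since ρ = 0.7681 < 1, system is stable.
Offered load a = λ/μ = cρ = 10.6/6.9 = 1.5362
P₀ = [ Σₙ₌₀^1 aⁿ/n! + a^2/(2!(1-ρ)) ]⁻¹
Σ = a^0/0! + a^1/1! = 1.0000 + 1.5362 = 2.5362
a^2/(2!(1-ρ)) = 2.3600/(2 × 0.23188) = 5.0888
P₀ = 1/(2.5362 + 5.0888) = 0.1311
Lq = P₀·a^2·ρ / (2!(1-ρ)²) = 0.13115 × 2.3600 × 0.76812 / (2 × 0.053770) = 2.2107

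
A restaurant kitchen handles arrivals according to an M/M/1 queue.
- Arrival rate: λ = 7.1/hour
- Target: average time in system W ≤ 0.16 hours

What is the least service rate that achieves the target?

For M/M/1: W = 1/(μ-λ)
Need W ≤ 0.16, so 1/(μ-λ) ≤ 0.16
μ - λ ≥ 1/0.16 = 6.2500
μ ≥ 7.1 + 6.2500 = 13.3500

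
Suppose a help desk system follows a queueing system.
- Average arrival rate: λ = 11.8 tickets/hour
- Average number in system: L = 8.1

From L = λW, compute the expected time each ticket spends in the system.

Little's Law: L = λW, so W = L/λ
W = 8.1/11.8 = 0.6864 hours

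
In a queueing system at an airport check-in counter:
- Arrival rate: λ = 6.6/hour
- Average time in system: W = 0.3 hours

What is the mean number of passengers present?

Little's Law: L = λW
L = 6.6 × 0.3 = 1.9800 passengers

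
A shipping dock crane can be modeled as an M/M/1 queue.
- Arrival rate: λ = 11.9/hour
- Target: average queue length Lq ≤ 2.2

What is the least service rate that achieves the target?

For M/M/1: Lq = λ²/(μ(μ-λ))
Need Lq ≤ 2.2, i.e. μ(μ-λ) ≥ λ²/2.2
μ² - 11.9μ - 141.61/2.2 ≥ 0  →  μ² - 11.9μ - 64.36818 ≥ 0
Quadratic formula (positive root): μ = [λ + √(λ² + 4×64.36818)]/2
Discriminant: 141.61 + 4×64.36818 = 399.0827, √399.0827 = 19.9771
μ ≥ (11.9 + 19.9771)/2 = 15.9385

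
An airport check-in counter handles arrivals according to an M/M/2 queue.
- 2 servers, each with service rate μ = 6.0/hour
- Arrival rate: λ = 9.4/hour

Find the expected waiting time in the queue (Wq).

Traffic intensity: ρ = λ/(cμ) = 9.4/(2×6.0) = 0.7833
Since ρ = 0.7833 < 1, system is stable.
Offered load a = λ/μ = cρ = 9.4/6.0 = 1.5667
P₀ = [ Σₙ₌₀^1 aⁿ/n! + a^2/(2!(1-ρ)) ]⁻¹
Σ = a^0/0! + a^1/1! = 1.0000 + 1.5667 = 2.5667
a^2/(2!(1-ρ)) = 2.45444/(2 × 0.216667) = 5.6641
P₀ = 1/(2.5667 + 5.6641) = 0.1215
Lq = P₀·a^2·ρ / (2!(1-ρ)²) = 0.12150 × 2.4544 × 0.78333 / (2 × 0.046944) = 2.4880
Wq = Lq/λ = 2.4880/9.4 = 0.2647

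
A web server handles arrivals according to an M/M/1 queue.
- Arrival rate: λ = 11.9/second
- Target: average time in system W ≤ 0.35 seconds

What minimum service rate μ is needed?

For M/M/1: W = 1/(μ-λ)
Need W ≤ 0.35, so 1/(μ-λ) ≤ 0.35
μ - λ ≥ 1/0.35 = 2.8571
μ ≥ 11.9 + 2.8571 = 14.7571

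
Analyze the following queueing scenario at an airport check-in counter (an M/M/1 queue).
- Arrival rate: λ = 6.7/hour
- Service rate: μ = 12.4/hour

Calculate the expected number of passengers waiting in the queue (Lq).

ρ = λ/μ = 6.7/12.4 = 0.5403
For M/M/1: Lq = λ²/(μ(μ-λ))
Lq = 44.89/(12.4 × 5.70)
Lq = 0.6351 passengers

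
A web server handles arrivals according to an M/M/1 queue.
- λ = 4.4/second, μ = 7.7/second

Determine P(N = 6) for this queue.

ρ = λ/μ = 4.4/7.7 = 0.5714
P(n) = (1-ρ)ρⁿ
P(6) = (1-0.5714) × 0.5714^6
P(6) = 0.4286 × 0.03480
P(6) = 0.01492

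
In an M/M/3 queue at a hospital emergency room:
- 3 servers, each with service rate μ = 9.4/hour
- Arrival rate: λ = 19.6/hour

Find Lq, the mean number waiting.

Traffic intensity: ρ = λ/(cμ) = 19.6/(3×9.4) = 0.6950
Since ρ = 0.6950 < 1, system is stable.
Offered load a = λ/μ = cρ = 19.6/9.4 = 2.0851
P₀ = [ Σₙ₌₀^2 aⁿ/n! + a^3/(3!(1-ρ)) ]⁻¹
Σ = a^0/0! + a^1/1! + a^2/2! = 1.0000 + 2.0851 + 2.1738 = 5.2589
a^3/(3!(1-ρ)) = 9.06535/(6 × 0.304965) = 4.9543
P₀ = 1/(5.2589 + 4.9543) = 0.09791
Lq = P₀·a^3·ρ / (3!(1-ρ)²) = 0.09791 × 9.0654 × 0.6950 / (6 × 0.09300) = 1.1055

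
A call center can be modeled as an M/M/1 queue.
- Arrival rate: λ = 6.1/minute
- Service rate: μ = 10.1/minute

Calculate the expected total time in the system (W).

First, compute utilization: ρ = λ/μ = 6.1/10.1 = 0.6040
For M/M/1: W = 1/(μ-λ)
W = 1/(10.1-6.1) = 1/4.00
W = 0.2500 minutes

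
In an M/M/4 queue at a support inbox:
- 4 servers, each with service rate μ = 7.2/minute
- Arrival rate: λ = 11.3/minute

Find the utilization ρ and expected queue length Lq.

Traffic intensity: ρ = λ/(cμ) = 11.3/(4×7.2) = 0.3924
Since ρ = 0.3924 < 1, system is stable.
Offered load a = λ/μ = cρ = 11.3/7.2 = 1.5694
P₀ = [ Σₙ₌₀^3 aⁿ/n! + a^4/(4!(1-ρ)) ]⁻¹
Σ = a^0/0! + a^1/1! + a^2/2! + a^3/3! = 1.0000 + 1.5694 + 1.2316 + 0.6443 = 4.4453
a^4/(4!(1-ρ)) = 6.0671/(24 × 0.60764) = 0.4160
P₀ = 1/(4.4453 + 0.4160) = 0.2057
Lq = P₀·a^4·ρ / (4!(1-ρ)²) = 0.20570 × 6.0671 × 0.39236 / (24 × 0.36923) = 0.05526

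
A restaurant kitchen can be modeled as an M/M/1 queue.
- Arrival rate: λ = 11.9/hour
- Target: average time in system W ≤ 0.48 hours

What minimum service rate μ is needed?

For M/M/1: W = 1/(μ-λ)
Need W ≤ 0.48, so 1/(μ-λ) ≤ 0.48
μ - λ ≥ 1/0.48 = 2.0833
μ ≥ 11.9 + 2.0833 = 13.9833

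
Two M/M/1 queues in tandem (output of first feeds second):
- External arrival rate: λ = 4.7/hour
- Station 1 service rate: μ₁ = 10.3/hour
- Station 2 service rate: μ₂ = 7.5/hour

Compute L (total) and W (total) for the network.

By Jackson's theorem, each station behaves as independent M/M/1.
Station 1: ρ₁ = 4.7/10.3 = 0.4563, L₁ = ρ₁/(1-ρ₁) = λ/(μ₁-λ) = 4.7/5.60 = 0.8393
Station 2: ρ₂ = 4.7/7.5 = 0.6267, L₂ = ρ₂/(1-ρ₂) = λ/(μ₂-λ) = 4.7/2.80 = 1.6786
Total: L = L₁ + L₂ = 0.8393 + 1.6786 = 2.5179
W = L/λ = 2.5179/4.7 = 0.5357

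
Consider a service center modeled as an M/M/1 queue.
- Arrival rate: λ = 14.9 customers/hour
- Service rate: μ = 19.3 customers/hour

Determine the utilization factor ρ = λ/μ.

Server utilization: ρ = λ/μ
ρ = 14.9/19.3 = 0.7720
The server is busy 77.20% of the time.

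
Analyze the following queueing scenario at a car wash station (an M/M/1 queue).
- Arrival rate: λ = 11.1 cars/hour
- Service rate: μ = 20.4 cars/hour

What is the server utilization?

Server utilization: ρ = λ/μ
ρ = 11.1/20.4 = 0.5441
The server is busy 54.41% of the time.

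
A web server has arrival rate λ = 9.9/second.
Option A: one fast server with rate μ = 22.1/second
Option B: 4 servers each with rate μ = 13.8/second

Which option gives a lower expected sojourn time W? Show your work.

Option A: single server μ = 22.1 (M/M/1)
  ρ_A = 9.9/22.1 = 0.4480
  W_A = 1/(μ-λ) = 1/(22.1-9.9) = 1/12.20 = 0.08197

Option B: 4 servers μ = 13.8 (M/M/4)
  ρ_B = λ/(cμ) = 9.9/(4×13.8) = 0.1793
  Offered load a = λ/μ = cρ = 9.9/13.8 = 0.7174
  P₀ = [ Σₙ₌₀^3 aⁿ/n! + a^4/(4!(1-ρ)) ]⁻¹
  Σ = a^0/0! + a^1/1! + a^2/2! + a^3/3! = 1.0000 + 0.71739 + 0.25733 + 0.061534 = 2.0363
  a^4/(4!(1-ρ)) = 0.2649/(24 × 0.8207) = 0.01345
  P₀ = 1/(2.0363 + 0.01345) = 0.4879
  Lq = P₀·a^4·ρ / (4!(1-ρ)²) = 0.4879 × 0.2649 × 0.1793 / (24 × 0.6735) = 0.001434
  Wq_B = Lq/λ = 0.0014338/9.9 = 0.00014483
  W_B = Wq_B + 1/μ = 0.00014483 + 0.072464 = 0.07261

Since W_B = 0.07261 < W_A = 0.08197, Option B (multiple servers) has the shorter time in system.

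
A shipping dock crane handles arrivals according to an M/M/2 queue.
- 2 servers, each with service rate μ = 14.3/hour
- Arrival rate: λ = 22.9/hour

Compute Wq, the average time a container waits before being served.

Traffic intensity: ρ = λ/(cμ) = 22.9/(2×14.3) = 0.8007
Since ρ = 0.8007 < 1, system is stable.
Offered load a = λ/μ = cρ = 22.9/14.3 = 1.6014
P₀ = [ Σₙ₌₀^1 aⁿ/n! + a^2/(2!(1-ρ)) ]⁻¹
Σ = a^0/0! + a^1/1! = 1.0000 + 1.6014 = 2.6014
a^2/(2!(1-ρ)) = 2.56448/(2 × 0.199301) = 6.4337
P₀ = 1/(2.6014 + 6.4337) = 0.1107
Lq = P₀·a^2·ρ / (2!(1-ρ)²) = 0.11068 × 2.5645 × 0.80070 / (2 × 0.039721) = 2.8608
Wq = Lq/λ = 2.8608/22.9 = 0.1249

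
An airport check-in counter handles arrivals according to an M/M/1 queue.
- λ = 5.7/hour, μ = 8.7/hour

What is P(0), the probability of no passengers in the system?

ρ = λ/μ = 5.7/8.7 = 0.6552
P(0) = 1 - ρ = 1 - 0.6552 = 0.3448
The server is idle 34.48% of the time.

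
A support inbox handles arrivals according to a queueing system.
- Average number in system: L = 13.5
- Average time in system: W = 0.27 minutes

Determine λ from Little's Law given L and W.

Little's Law: L = λW, so λ = L/W
λ = 13.5/0.27 = 50.0000 emails/minute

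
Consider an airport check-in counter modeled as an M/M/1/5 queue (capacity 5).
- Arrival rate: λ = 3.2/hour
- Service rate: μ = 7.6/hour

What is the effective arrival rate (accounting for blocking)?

ρ = λ/μ = 3.2/7.6 = 0.421053
P₀ = (1-ρ)/(1-ρ^(K+1)) = (1-0.421053)/(1-0.421053^6) = 0.5789/0.9944 = 0.5822
P_K = P₀×ρ^K = 0.58219 × 0.421053^5 = 0.58219 × 0.013234 = 0.007705
λ_eff = λ(1-P_K) = 3.2 × (1 - 0.007705) = 3.2 × 0.992295 = 3.1753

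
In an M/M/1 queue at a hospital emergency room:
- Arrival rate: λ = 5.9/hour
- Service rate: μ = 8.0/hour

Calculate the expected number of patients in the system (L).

ρ = λ/μ = 5.9/8.0 = 0.7375
For M/M/1: L = λ/(μ-λ)
L = 5.9/(8.0-5.9) = 5.9/2.10
L = 2.8095 patients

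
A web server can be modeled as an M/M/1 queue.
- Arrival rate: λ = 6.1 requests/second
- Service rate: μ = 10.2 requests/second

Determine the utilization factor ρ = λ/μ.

Server utilization: ρ = λ/μ
ρ = 6.1/10.2 = 0.5980
The server is busy 59.80% of the time.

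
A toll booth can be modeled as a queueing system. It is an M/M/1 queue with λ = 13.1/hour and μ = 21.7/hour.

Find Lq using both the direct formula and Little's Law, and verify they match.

Method 1 (direct): Lq = λ²/(μ(μ-λ)) = 171.61/(21.7 × 8.60) = 0.9196

Method 2 (Little's Law):
W = 1/(μ-λ) = 1/8.60 = 0.11628
Wq = W - 1/μ = 0.11628 - 0.046083 = 0.07020
Lq = λWq = 13.1 × 0.07020 = 0.9196 ✔ (matches Method 1)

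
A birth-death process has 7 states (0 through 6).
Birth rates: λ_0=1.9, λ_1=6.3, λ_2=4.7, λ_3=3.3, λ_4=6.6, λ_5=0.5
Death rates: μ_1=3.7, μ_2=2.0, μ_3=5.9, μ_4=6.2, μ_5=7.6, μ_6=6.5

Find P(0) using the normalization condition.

Ratios P(n)/P(0) = (λ₀···λₙ₋₁)/(μ₁···μₙ):
P(1)/P(0) = (1.9)/(3.7) = 0.513514
P(2)/P(0) = (1.9×6.3)/(3.7×2.0) = 1.61757
P(3)/P(0) = (1.9×6.3×4.7)/(3.7×2.0×5.9) = 1.28857
P(4)/P(0) = (1.9×6.3×4.7×3.3)/(3.7×2.0×5.9×6.2) = 0.685852
P(5)/P(0) = (1.9×6.3×4.7×3.3×6.6)/(3.7×2.0×5.9×6.2×7.6) = 0.595608
P(6)/P(0) = (1.9×6.3×4.7×3.3×6.6×0.5)/(3.7×2.0×5.9×6.2×7.6×6.5) = 0.0458160

Normalization: ∑ P(n) = 1
P(0) × (1.00000 + 0.513514 + 1.61757 + 1.28857 + 0.685852 + 0.595608 + 0.0458160) = 1
P(0) × 5.7469 = 1
P(0) = 1/5.7469 = 0.1740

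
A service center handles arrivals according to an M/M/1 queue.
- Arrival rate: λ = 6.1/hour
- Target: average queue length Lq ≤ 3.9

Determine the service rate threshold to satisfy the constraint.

For M/M/1: Lq = λ²/(μ(μ-λ))
Need Lq ≤ 3.9, i.e. μ(μ-λ) ≥ λ²/3.9
μ² - 6.1μ - 37.21/3.9 ≥ 0  →  μ² - 6.1μ - 9.54103 ≥ 0
Quadratic formula (positive root): μ = [λ + √(λ² + 4×9.54103)]/2
Discriminant: 37.21 + 4×9.54103 = 75.3741, √75.3741 = 8.6818
μ ≥ (6.1 + 8.6818)/2 = 7.3909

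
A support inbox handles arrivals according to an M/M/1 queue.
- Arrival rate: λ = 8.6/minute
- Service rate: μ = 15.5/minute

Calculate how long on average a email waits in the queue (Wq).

First, compute utilization: ρ = λ/μ = 8.6/15.5 = 0.5548
For M/M/1: Wq = λ/(μ(μ-λ))
Wq = 8.6/(15.5 × (15.5-8.6))
Wq = 8.6/(15.5 × 6.90)
Wq = 0.08041 minutes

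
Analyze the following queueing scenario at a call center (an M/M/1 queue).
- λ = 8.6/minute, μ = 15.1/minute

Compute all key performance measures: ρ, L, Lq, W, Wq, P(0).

Step 1: ρ = λ/μ = 8.6/15.1 = 0.5695
Step 2: L = λ/(μ-λ) = 8.6/6.50 = 1.3231
Step 3: Lq = λ²/(μ(μ-λ)) = 73.96/(15.1×6.50) = 0.7535
Step 4: W = 1/(μ-λ) = 1/6.50 = 0.15385
Step 5: Wq = λ/(μ(μ-λ)) = 8.6/(15.1×6.50) = 0.08762
Step 6: P(0) = 1-ρ = 0.4305
Verify: L = λW = 8.6×0.15385 = 1.3231 ✔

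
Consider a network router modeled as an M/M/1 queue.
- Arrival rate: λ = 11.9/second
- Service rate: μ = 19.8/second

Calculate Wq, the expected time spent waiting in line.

First, compute utilization: ρ = λ/μ = 11.9/19.8 = 0.6010
For M/M/1: Wq = λ/(μ(μ-λ))
Wq = 11.9/(19.8 × (19.8-11.9))
Wq = 11.9/(19.8 × 7.90)
Wq = 0.07608 seconds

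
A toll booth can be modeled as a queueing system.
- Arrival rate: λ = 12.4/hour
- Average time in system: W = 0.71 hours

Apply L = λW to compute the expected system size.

Little's Law: L = λW
L = 12.4 × 0.71 = 8.8040 vehicles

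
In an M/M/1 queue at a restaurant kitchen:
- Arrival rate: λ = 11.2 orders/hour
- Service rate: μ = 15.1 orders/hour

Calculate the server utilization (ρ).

Server utilization: ρ = λ/μ
ρ = 11.2/15.1 = 0.7417
The server is busy 74.17% of the time.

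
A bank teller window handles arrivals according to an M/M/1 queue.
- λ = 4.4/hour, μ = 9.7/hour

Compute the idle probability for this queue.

ρ = λ/μ = 4.4/9.7 = 0.4536
P(0) = 1 - ρ = 1 - 0.4536 = 0.5464
The server is idle 54.64% of the time.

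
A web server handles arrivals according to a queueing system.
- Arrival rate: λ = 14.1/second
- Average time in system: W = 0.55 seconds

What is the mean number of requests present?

Little's Law: L = λW
L = 14.1 × 0.55 = 7.7550 requests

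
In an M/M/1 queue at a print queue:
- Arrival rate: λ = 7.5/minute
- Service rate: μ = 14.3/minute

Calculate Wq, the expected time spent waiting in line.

First, compute utilization: ρ = λ/μ = 7.5/14.3 = 0.5245
For M/M/1: Wq = λ/(μ(μ-λ))
Wq = 7.5/(14.3 × (14.3-7.5))
Wq = 7.5/(14.3 × 6.80)
Wq = 0.07713 minutes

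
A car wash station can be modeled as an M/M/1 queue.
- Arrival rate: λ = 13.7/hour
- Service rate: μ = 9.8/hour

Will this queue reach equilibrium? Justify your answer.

Stability requires ρ = λ/(cμ) < 1
ρ = 13.7/(1 × 9.8) = 13.7/9.80 = 1.3980
Since 1.3980 ≥ 1, the system is UNSTABLE.
Queue grows without bound. Need μ > λ = 13.7.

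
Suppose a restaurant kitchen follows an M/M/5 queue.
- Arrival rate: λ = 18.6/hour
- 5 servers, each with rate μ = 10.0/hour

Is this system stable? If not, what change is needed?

Stability requires ρ = λ/(cμ) < 1
ρ = 18.6/(5 × 10.0) = 18.6/50.00 = 0.3720
Since 0.3720 < 1, the system is STABLE.
The servers are busy 37.20% of the time.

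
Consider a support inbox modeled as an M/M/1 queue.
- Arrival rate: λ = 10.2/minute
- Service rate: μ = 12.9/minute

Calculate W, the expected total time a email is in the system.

First, compute utilization: ρ = λ/μ = 10.2/12.9 = 0.7907
For M/M/1: W = 1/(μ-λ)
W = 1/(12.9-10.2) = 1/2.70
W = 0.3704 minutes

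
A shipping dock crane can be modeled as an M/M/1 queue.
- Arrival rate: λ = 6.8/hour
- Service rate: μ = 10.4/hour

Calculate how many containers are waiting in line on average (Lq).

ρ = λ/μ = 6.8/10.4 = 0.6538
For M/M/1: Lq = λ²/(μ(μ-λ))
Lq = 46.24/(10.4 × 3.60)
Lq = 1.2350 containers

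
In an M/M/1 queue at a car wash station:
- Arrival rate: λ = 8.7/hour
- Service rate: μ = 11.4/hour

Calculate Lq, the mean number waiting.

ρ = λ/μ = 8.7/11.4 = 0.7632
For M/M/1: Lq = λ²/(μ(μ-λ))
Lq = 75.69/(11.4 × 2.70)
Lq = 2.4591 cars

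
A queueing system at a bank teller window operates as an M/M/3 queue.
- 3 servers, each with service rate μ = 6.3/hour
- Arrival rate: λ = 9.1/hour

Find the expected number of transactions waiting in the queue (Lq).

Traffic intensity: ρ = λ/(cμ) = 9.1/(3×6.3) = 0.4815
Since ρ = 0.4815 < 1, system is stable.
Offered load a = λ/μ = cρ = 9.1/6.3 = 1.4444
P₀ = [ Σₙ₌₀^2 aⁿ/n! + a^3/(3!(1-ρ)) ]⁻¹
Σ = a^0/0! + a^1/1! + a^2/2! = 1.000000 + 1.444444 + 1.043210 = 3.4877
a^3/(3!(1-ρ)) = 3.0137/(6 × 0.5185) = 0.9687
P₀ = 1/(3.4877 + 0.9687) = 0.2244
Lq = P₀·a^3·ρ / (3!(1-ρ)²) = 0.2244 × 3.0137 × 0.4815 / (6 × 0.2689) = 0.2018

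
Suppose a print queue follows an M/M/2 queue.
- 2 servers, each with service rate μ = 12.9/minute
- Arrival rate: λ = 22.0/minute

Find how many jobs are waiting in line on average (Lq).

Traffic intensity: ρ = λ/(cμ) = 22.0/(2×12.9) = 0.8527
Since ρ = 0.8527 < 1, system is stable.
Offered load a = λ/μ = cρ = 22.0/12.9 = 1.7054
P₀ = [ Σₙ₌₀^1 aⁿ/n! + a^2/(2!(1-ρ)) ]⁻¹
Σ = a^0/0! + a^1/1! = 1.0000 + 1.7054 = 2.7054
a^2/(2!(1-ρ)) = 2.90848/(2 × 0.147287) = 9.8735
P₀ = 1/(2.7054 + 9.8735) = 0.07950
Lq = P₀·a^2·ρ / (2!(1-ρ)²) = 0.0794979 × 2.90848 × 0.852713 / (2 × 0.0216934) = 4.5443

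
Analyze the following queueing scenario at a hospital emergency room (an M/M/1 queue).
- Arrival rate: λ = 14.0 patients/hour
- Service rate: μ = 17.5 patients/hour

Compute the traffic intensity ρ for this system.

Server utilization: ρ = λ/μ
ρ = 14.0/17.5 = 0.8000
The server is busy 80.00% of the time.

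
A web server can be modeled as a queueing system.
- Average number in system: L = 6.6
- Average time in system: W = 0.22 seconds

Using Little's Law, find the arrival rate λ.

Little's Law: L = λW, so λ = L/W
λ = 6.6/0.22 = 30.0000 requests/second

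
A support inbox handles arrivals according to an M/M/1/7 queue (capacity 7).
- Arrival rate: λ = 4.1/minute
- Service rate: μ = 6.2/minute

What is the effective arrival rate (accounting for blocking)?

ρ = λ/μ = 4.1/6.2 = 0.66129
P₀ = (1-ρ)/(1-ρ^(K+1)) = (1-0.66129)/(1-0.66129^8) = 0.3387/0.9634 = 0.3516
P_K = P₀×ρ^K = 0.3516 × 0.66129^7 = 0.3516 × 0.05530 = 0.01944
λ_eff = λ(1-P_K) = 4.1 × (1 - 0.01944) = 4.1 × 0.98056 = 4.0203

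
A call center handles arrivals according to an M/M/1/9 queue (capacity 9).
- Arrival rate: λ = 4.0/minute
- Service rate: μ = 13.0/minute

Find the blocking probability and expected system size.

ρ = λ/μ = 4.0/13.0 = 0.30769
P₀ = (1-ρ)/(1-ρ^(K+1)) = (1-0.30769)/(1-0.30769^10) = 0.6923/1.0000 = 0.6923
P_K = P₀×ρ^K = 0.6923 × 0.30769^9 = 0.6923 × 0.00002472 = 0.00001711
Blocking probability P_9 = 0.00001711 (0.001711%)
L = ρ[1 - (K+1)ρ^K + Kρ^(K+1)] / [(1-ρ)(1-ρ^(K+1))]
L = 0.30769 × (1 - 10×0.00002472 + 9×0.000007606) / ((1 - 0.30769) × (1 - 0.000007606)) = 0.4444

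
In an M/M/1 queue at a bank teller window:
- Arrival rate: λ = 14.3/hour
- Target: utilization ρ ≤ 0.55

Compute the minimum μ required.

ρ = λ/μ, so μ = λ/ρ
μ ≥ 14.3/0.55 = 26.0000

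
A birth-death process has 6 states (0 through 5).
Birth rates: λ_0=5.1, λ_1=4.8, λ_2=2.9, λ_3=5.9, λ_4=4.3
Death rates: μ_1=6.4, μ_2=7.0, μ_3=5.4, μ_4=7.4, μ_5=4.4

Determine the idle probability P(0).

Ratios P(n)/P(0) = (λ₀···λₙ₋₁)/(μ₁···μₙ):
P(1)/P(0) = (5.1)/(6.4) = 0.79687
P(2)/P(0) = (5.1×4.8)/(6.4×7.0) = 0.54643
P(3)/P(0) = (5.1×4.8×2.9)/(6.4×7.0×5.4) = 0.29345
P(4)/P(0) = (5.1×4.8×2.9×5.9)/(6.4×7.0×5.4×7.4) = 0.23397
P(5)/P(0) = (5.1×4.8×2.9×5.9×4.3)/(6.4×7.0×5.4×7.4×4.4) = 0.22865

Normalization: ∑ P(n) = 1
P(0) × (1.0000 + 0.79687 + 0.54643 + 0.29345 + 0.23397 + 0.22865) = 1
P(0) × 3.0994 = 1
P(0) = 1/3.0994 = 0.3226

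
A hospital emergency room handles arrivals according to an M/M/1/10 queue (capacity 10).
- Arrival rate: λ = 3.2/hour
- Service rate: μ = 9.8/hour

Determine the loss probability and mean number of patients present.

ρ = λ/μ = 3.2/9.8 = 0.32653
P₀ = (1-ρ)/(1-ρ^(K+1)) = (1-0.32653)/(1-0.32653^11) = 0.6735/1.0000 = 0.6735
P_K = P₀×ρ^K = 0.67347 × 0.32653^10 = 0.67347 × 0.000013779 = 0.000009280
Blocking probability P_10 = 0.000009280 (0.0009280%)
L = ρ[1 - (K+1)ρ^K + Kρ^(K+1)] / [(1-ρ)(1-ρ^(K+1))]
L = 0.32653 × (1 - 11×0.00001378 + 10×0.000004499) / ((1 - 0.32653) × (1 - 0.000004499)) = 0.4848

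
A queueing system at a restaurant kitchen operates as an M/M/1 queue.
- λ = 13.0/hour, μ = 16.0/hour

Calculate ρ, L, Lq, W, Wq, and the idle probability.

Step 1: ρ = λ/μ = 13.0/16.0 = 0.8125
Step 2: L = λ/(μ-λ) = 13.0/3.00 = 4.3333
Step 3: Lq = λ²/(μ(μ-λ)) = 169.00/(16.0×3.00) = 3.5208
Step 4: W = 1/(μ-λ) = 1/3.00 = 0.33333
Step 5: Wq = λ/(μ(μ-λ)) = 13.0/(16.0×3.00) = 0.2708
Step 6: P(0) = 1-ρ = 0.1875
Verify: L = λW = 13.0×0.33333 = 4.3333 ✔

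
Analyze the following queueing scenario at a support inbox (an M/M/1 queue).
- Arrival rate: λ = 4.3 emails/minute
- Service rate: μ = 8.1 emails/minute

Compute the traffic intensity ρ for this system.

Server utilization: ρ = λ/μ
ρ = 4.3/8.1 = 0.5309
The server is busy 53.09% of the time.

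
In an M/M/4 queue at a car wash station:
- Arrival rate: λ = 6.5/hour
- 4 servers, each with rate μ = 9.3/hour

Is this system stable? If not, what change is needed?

Stability requires ρ = λ/(cμ) < 1
ρ = 6.5/(4 × 9.3) = 6.5/37.20 = 0.1747
Since 0.1747 < 1, the system is STABLE.
The servers are busy 17.47% of the time.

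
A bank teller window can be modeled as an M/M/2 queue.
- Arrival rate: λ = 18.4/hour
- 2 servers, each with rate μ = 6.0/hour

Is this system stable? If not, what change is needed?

Stability requires ρ = λ/(cμ) < 1
ρ = 18.4/(2 × 6.0) = 18.4/12.00 = 1.5333
Since 1.5333 ≥ 1, the system is UNSTABLE.
Need c > λ/μ = 18.4/6.0 = 3.07.
Minimum servers needed: c = 4.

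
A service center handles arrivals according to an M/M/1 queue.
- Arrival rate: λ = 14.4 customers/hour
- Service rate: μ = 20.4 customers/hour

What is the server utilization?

Server utilization: ρ = λ/μ
ρ = 14.4/20.4 = 0.7059
The server is busy 70.59% of the time.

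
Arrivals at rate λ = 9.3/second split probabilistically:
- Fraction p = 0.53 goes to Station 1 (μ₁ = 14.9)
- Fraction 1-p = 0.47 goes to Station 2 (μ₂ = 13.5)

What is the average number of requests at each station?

Effective rates: λ₁ = 9.3×0.53 = 4.929, λ₂ = 9.3×0.47 = 4.371
Station 1: ρ₁ = 4.929/14.9 = 0.3308, L₁ = ρ₁/(1-ρ₁) = 0.3308/(1-0.3308) = 0.4943
Station 2: ρ₂ = 4.371/13.5 = 0.32378, L₂ = ρ₂/(1-ρ₂) = 0.32378/(1-0.32378) = 0.4788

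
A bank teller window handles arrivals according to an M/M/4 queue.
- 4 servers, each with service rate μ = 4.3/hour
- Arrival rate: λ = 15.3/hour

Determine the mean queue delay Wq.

Traffic intensity: ρ = λ/(cμ) = 15.3/(4×4.3) = 0.8895
Since ρ = 0.8895 < 1, system is stable.
Offered load a = λ/μ = cρ = 15.3/4.3 = 3.5581
P₀ = [ Σₙ₌₀^3 aⁿ/n! + a^4/(4!(1-ρ)) ]⁻¹
Σ = a^0/0! + a^1/1! + a^2/2! + a^3/3! = 1.0000 + 3.5581 + 6.3302 + 7.5079 = 18.3962
a^4/(4!(1-ρ)) = 160.2846/(24 × 0.1104651) = 60.4582
P₀ = 1/(18.3962 + 60.4582) = 0.01268
Lq = P₀·a^4·ρ / (4!(1-ρ)²) = 0.0126816 × 160.2846 × 0.889535 / (24 × 0.0122025) = 6.1740
Wq = Lq/λ = 6.1740/15.3 = 0.4035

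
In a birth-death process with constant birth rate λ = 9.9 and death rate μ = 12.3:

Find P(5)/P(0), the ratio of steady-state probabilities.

For constant rates: P(n)/P(0) = (λ/μ)^n
P(5)/P(0) = (9.9/12.3)^5 = 0.8049^5 = 0.3378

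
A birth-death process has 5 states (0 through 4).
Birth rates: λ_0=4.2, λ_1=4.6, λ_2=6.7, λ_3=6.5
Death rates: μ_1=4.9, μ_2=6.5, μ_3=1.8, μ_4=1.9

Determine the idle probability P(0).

Ratios P(n)/P(0) = (λ₀···λₙ₋₁)/(μ₁···μₙ):
P(1)/P(0) = (4.2)/(4.9) = 0.8571
P(2)/P(0) = (4.2×4.6)/(4.9×6.5) = 0.6066
P(3)/P(0) = (4.2×4.6×6.7)/(4.9×6.5×1.8) = 2.2579
P(4)/P(0) = (4.2×4.6×6.7×6.5)/(4.9×6.5×1.8×1.9) = 7.7243

Normalization: ∑ P(n) = 1
P(0) × (1.0000 + 0.8571 + 0.6066 + 2.2579 + 7.7243) = 1
P(0) × 12.4459 = 1
P(0) = 1/12.4459 = 0.08035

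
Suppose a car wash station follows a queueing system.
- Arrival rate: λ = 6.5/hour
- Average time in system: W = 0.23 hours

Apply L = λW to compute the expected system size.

Little's Law: L = λW
L = 6.5 × 0.23 = 1.4950 cars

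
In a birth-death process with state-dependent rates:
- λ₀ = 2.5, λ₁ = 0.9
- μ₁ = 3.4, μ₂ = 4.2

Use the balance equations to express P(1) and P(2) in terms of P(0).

Balance equations:
State 0: λ₀P₀ = μ₁P₁ → P₁ = (λ₀/μ₁)P₀ = (2.5/3.4)P₀ = 0.7353P₀
State 1: P₂ = (λ₀λ₁)/(μ₁μ₂)P₀ = (2.5×0.9)/(3.4×4.2)P₀ = 0.1576P₀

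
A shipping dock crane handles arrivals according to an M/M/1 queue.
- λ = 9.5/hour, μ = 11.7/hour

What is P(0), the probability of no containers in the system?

ρ = λ/μ = 9.5/11.7 = 0.8120
P(0) = 1 - ρ = 1 - 0.8120 = 0.1880
The server is idle 18.80% of the time.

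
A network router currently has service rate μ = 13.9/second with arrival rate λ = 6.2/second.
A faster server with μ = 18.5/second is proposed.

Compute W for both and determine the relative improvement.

System 1: ρ₁ = 6.2/13.9 = 0.4460, W₁ = 1/(13.9-6.2) = 0.12987
System 2: ρ₂ = 6.2/18.5 = 0.3351, W₂ = 1/(18.5-6.2) = 0.081301
Improvement: (W₁-W₂)/W₁ = (0.12987-0.081301)/0.12987 = 37.40%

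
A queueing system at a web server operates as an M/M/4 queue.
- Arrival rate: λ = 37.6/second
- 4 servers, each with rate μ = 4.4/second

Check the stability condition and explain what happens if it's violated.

Stability requires ρ = λ/(cμ) < 1
ρ = 37.6/(4 × 4.4) = 37.6/17.60 = 2.1364
Since 2.1364 ≥ 1, the system is UNSTABLE.
Need c > λ/μ = 37.6/4.4 = 8.55.
Minimum servers needed: c = 9.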